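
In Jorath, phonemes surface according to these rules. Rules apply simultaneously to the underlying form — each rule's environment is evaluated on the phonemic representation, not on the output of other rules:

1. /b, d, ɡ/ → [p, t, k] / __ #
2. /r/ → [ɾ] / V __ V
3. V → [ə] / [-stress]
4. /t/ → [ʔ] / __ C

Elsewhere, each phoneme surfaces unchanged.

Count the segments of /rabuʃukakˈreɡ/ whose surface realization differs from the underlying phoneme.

5

Segments that undergo a rule: /a/ → [ə] (rule 3); /u/ → [ə] (rule 3); /u/ → [ə] (rule 3); /a/ → [ə] (rule 3); /ɡ/ → [k] (rule 1).
All other segments surface unchanged.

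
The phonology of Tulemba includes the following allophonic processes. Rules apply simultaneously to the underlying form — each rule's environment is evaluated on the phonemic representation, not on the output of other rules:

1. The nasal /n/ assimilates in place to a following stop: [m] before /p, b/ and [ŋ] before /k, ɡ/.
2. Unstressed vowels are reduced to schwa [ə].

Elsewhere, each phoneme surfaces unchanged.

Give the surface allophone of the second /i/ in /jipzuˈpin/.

[i]

/i/ (between /p/ and /n/) fails the environment for rule 2, so it stays [i].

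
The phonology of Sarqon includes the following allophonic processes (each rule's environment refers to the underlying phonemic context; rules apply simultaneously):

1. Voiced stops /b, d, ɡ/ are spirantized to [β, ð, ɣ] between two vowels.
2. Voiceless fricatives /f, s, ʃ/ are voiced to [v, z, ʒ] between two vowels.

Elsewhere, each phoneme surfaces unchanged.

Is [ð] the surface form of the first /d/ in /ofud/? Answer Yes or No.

No

/d/ — word-final; rule 1 does not apply here → [d].
The actual realization is [d], not [ð].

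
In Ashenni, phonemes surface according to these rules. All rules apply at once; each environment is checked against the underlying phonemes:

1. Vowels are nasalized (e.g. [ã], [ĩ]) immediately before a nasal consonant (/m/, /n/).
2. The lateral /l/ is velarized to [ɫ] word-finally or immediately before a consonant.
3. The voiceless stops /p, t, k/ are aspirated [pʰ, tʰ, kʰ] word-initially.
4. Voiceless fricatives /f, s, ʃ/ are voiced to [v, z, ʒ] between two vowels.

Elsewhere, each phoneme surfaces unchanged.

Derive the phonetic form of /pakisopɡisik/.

[pʰakizopɡizik]

/p/ (word-initial) occurs word-initially → [pʰ] by rule 3.
/a/ — between /p/ and /k/; rule 1 does not apply here → [a].
/k/ — between /a/ and /i/; rule 3 does not apply here → [k].
/i/ (between /k/ and /s/) is in the target of rule 1 but the environment (before a nasal consonant) is not met → [i].
/s/ (between /i/ and /o/) occurs between two vowels → [z] by rule 4.
/o/ — between /s/ and /p/; rule 1 does not apply here → [o].
/p/ — between /o/ and /ɡ/; rule 3 does not apply here → [p].
/ɡ/ — not in any rule's target class → [ɡ].
/i/ (between /ɡ/ and /s/): rule 1 targets it, but not before a nasal consonant → unchanged [i].
/s/ meets the environment for rule 4 (between two vowels) → [z].
/i/ (between /s/ and /k/) is in the target of rule 1 but the environment (before a nasal consonant) is not met → [i].
/k/ — word-final; rule 3 does not apply here → [k].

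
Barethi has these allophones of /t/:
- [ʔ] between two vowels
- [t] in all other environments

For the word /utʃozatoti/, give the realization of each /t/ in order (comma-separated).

[t], [ʔ], [ʔ]

Occurrence 1 (position 2): no conditioning environment matches → elsewhere allophone [t].
Occurrence 2 (position 7): between two vowels → [ʔ].
Occurrence 3 (position 9): between two vowels → [ʔ].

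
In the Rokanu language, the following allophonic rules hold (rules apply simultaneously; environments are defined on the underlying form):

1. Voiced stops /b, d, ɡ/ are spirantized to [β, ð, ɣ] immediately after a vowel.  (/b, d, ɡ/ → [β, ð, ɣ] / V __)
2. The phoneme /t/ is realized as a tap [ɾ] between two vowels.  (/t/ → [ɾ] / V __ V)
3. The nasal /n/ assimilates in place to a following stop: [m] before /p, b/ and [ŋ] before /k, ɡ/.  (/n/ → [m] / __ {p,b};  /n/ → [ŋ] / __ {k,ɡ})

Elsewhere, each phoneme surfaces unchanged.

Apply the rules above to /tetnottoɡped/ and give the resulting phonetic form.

/t/ — word-initial; rule 2 does not apply here → [t].
/e/ stays [e].
/t/ (between /e/ and /n/): rule 2 targets it, but not between two vowels → unchanged [t].
/n/ (between /t/ and /o/) is in the target of rule 3 but the environment (before a labial or velar stop) is not met → [n].
/o/ (between /n/ and /t/) is unaffected → [o].
/t/ — between /o/ and /t/; rule 2 does not apply here → [t].
/t/ (between /t/ and /o/) fails the environment for rule 2, so it stays [t].
/o/ (between /t/ and /ɡ/) is unaffected → [o].
/ɡ/ (between /o/ and /p/): immediately after a vowel, so rule 1 applies → [ɣ].
/p/ (between /ɡ/ and /e/) is unaffected → [p].
/e/ (between /p/ and /d/) is unaffected → [e].
Rule 1 applies to /d/ (word-final: immediately after a vowel) → [ð].

[tetnottoɣpeð]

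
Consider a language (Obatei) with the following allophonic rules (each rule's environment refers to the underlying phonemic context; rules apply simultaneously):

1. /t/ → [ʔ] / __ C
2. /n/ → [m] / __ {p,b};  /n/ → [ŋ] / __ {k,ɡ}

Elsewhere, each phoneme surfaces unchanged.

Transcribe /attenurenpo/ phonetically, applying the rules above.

/a/ (word-initial): no rule targets it → [a].
/t/ (between /a/ and /t/) occurs immediately before a consonant → [ʔ] by rule 1.
/t/ (between /t/ and /e/) fails the environment for rule 1, so it stays [t].
/e/ (between /t/ and /n/): no rule targets it → [e].
/n/ (between /e/ and /u/) is in the target of rule 2 but the environment (before a labial or velar stop) is not met → [n].
/u/ (between /n/ and /r/): no rule targets it → [u].
/r/ — not in any rule's target class → [r].
/e/ — not in any rule's target class → [e].
/n/ (between /e/ and /p/): before a labial or velar stop, so rule 2 applies → [m].
/p/ (between /n/ and /o/): no rule targets it → [p].
/o/ (word-final) is unaffected → [o].

[aʔtenurempo]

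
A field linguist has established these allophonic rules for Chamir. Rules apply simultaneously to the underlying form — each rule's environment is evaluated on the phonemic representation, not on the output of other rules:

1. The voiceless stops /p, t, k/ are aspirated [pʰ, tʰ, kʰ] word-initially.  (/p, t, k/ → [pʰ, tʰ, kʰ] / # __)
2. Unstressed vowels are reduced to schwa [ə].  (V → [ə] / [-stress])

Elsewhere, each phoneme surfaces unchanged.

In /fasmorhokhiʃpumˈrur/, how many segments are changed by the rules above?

Segments that undergo a rule: /a/ → [ə] (rule 2); /o/ → [ə] (rule 2); /o/ → [ə] (rule 2); /i/ → [ə] (rule 2); /u/ → [ə] (rule 2).
All other segments surface unchanged.

5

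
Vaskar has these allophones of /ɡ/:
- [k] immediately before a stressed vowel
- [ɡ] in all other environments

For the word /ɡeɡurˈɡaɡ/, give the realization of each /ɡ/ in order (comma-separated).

[ɡ], [ɡ], [k], [ɡ]

Occurrence 1 (position 1): no conditioning environment matches → elsewhere allophone [ɡ].
Occurrence 2 (position 3): no conditioning environment matches → elsewhere allophone [ɡ].
Occurrence 3 (position 6): immediately before a stressed vowel → [k].
Occurrence 4 (position 8): no conditioning environment matches → elsewhere allophone [ɡ].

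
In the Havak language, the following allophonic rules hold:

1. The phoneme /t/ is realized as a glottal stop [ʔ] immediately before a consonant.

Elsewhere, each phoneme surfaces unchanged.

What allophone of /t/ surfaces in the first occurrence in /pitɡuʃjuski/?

/t/ — between /i/ and /ɡ/, immediately before a consonant — surfaces as [ʔ] (rule 1).

[ʔ]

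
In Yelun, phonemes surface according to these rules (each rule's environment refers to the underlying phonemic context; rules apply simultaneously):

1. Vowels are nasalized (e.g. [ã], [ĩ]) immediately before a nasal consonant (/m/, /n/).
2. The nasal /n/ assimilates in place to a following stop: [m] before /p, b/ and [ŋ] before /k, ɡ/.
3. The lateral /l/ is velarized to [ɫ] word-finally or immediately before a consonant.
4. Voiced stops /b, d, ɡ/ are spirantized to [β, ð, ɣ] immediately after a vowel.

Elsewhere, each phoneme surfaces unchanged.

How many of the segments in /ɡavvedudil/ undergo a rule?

3

Segments that undergo a rule: /d/ → [ð] (rule 4); /d/ → [ð] (rule 4); /l/ → [ɫ] (rule 3).
All other segments surface unchanged.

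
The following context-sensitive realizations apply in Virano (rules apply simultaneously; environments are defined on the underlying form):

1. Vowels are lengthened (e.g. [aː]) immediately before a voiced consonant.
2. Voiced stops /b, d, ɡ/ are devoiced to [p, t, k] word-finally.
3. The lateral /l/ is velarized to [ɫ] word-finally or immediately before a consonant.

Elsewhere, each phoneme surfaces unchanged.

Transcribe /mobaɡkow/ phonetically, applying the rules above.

/m/ — not in any rule's target class → [m].
Rule 1 applies to /o/ (between /m/ and /b/: before a voiced consonant) → [oː].
/b/ — between /o/ and /a/; rule 2 does not apply here → [b].
/a/ (between /b/ and /ɡ/) occurs before a voiced consonant → [aː] by rule 1.
/ɡ/ — between /a/ and /k/; rule 2 does not apply here → [ɡ].
/k/ (between /ɡ/ and /o/): no rule targets it → [k].
Rule 1 applies to /o/ (between /k/ and /w/: before a voiced consonant) → [oː].
/w/ (word-final): no rule targets it → [w].

[moːbaːɡkoːw]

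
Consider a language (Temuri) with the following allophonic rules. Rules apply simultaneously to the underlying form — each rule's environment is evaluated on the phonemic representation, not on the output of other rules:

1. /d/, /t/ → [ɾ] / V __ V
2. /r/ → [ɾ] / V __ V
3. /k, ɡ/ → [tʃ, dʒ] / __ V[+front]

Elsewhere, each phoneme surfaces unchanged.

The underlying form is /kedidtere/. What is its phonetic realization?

[tʃeɾidteɾe]

/k/ (word-initial) occurs before a front vowel → [tʃ] by rule 3.
/d/ — between /e/ and /i/, between two vowels — surfaces as [ɾ] (rule 1).
/d/ (between /i/ and /t/) fails the environment for rule 1, so it stays [d].
/t/ (between /d/ and /e/): rule 1 targets it, but not between two vowels → unchanged [t].
/r/ meets the environment for rule 2 (between two vowels) → [ɾ].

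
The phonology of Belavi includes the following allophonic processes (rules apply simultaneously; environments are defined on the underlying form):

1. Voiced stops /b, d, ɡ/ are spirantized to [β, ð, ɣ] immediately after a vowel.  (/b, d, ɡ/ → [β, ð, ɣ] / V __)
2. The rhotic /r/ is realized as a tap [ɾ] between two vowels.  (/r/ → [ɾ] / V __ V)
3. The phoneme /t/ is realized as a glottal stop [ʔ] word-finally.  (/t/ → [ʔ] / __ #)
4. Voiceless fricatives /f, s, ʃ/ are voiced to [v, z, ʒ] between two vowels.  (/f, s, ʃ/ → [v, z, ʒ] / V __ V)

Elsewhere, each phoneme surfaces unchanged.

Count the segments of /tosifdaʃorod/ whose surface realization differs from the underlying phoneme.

Segments that undergo a rule: /s/ → [z] (rule 4); /ʃ/ → [ʒ] (rule 4); /r/ → [ɾ] (rule 2); /d/ → [ð] (rule 1).
All other segments surface unchanged.

4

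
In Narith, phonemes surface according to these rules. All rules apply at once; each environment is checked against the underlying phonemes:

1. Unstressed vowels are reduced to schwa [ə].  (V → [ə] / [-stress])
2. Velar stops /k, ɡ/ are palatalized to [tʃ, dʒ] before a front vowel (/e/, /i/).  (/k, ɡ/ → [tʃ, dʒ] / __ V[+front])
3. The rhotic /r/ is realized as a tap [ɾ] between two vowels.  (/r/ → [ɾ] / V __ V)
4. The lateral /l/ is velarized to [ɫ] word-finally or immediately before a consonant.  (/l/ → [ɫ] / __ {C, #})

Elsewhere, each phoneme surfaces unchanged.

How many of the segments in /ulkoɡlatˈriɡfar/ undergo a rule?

5

Segments that undergo a rule: /u/ → [ə] (rule 1); /l/ → [ɫ] (rule 4); /o/ → [ə] (rule 1); /a/ → [ə] (rule 1); /a/ → [ə] (rule 1).
All other segments surface unchanged.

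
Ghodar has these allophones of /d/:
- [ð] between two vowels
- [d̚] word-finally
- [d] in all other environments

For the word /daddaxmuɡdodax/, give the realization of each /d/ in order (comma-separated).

[d], [d], [d], [d], [ð]

Occurrence 1 (position 1): no conditioning environment matches → elsewhere allophone [d].
Occurrence 2 (position 3): no conditioning environment matches → elsewhere allophone [d].
Occurrence 3 (position 4): no conditioning environment matches → elsewhere allophone [d].
Occurrence 4 (position 10): no conditioning environment matches → elsewhere allophone [d].
Occurrence 5 (position 12): between two vowels → [ð].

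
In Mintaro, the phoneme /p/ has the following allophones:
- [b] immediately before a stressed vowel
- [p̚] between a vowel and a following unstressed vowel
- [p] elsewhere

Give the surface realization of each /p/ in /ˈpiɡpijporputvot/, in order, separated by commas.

[b], [p], [p], [p]

Occurrence 1 (position 1): immediately before a stressed vowel → [b].
Occurrence 2 (position 4): no conditioning environment matches → elsewhere allophone [p].
Occurrence 3 (position 7): no conditioning environment matches → elsewhere allophone [p].
Occurrence 4 (position 10): no conditioning environment matches → elsewhere allophone [p].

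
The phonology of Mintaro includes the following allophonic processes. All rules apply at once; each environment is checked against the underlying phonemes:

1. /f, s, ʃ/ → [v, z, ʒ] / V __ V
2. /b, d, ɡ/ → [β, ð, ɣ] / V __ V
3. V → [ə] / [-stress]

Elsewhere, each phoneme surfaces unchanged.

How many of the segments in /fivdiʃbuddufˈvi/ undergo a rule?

Segments that undergo a rule: /i/ → [ə] (rule 3); /i/ → [ə] (rule 3); /u/ → [ə] (rule 3); /u/ → [ə] (rule 3).
All other segments surface unchanged.

4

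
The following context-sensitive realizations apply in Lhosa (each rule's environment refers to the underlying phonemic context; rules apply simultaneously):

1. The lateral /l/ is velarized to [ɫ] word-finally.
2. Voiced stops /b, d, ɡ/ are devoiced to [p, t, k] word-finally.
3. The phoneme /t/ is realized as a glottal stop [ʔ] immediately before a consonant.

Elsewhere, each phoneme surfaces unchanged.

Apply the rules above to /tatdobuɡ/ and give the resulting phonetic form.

[taʔdobuk]

/t/ (word-initial): rule 3 targets it, but not immediately before a consonant → unchanged [t].
Rule 3 applies to /t/ (between /a/ and /d/: immediately before a consonant) → [ʔ].
/d/ (between /t/ and /o/) fails the environment for rule 2, so it stays [d].
/b/ — between /o/ and /u/; rule 2 does not apply here → [b].
/ɡ/ (word-final) occurs word-finally → [k] by rule 2.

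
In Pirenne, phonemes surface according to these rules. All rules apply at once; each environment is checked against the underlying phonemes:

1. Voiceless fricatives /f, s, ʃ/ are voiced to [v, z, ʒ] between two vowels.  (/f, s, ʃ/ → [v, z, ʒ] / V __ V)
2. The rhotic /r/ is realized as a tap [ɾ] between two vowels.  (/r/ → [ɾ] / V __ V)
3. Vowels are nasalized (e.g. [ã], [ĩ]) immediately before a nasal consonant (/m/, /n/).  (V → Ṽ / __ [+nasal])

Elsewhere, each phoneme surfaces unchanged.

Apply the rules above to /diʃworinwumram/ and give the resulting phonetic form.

/d/ (word-initial) is unaffected → [d].
/i/ (between /d/ and /ʃ/) is in the target of rule 3 but the environment (before a nasal consonant) is not met → [i].
/ʃ/ — between /i/ and /w/; rule 1 does not apply here → [ʃ].
/w/ (between /ʃ/ and /o/): no rule targets it → [w].
/o/ (between /w/ and /r/): rule 3 targets it, but not before a nasal consonant → unchanged [o].
Rule 2 applies to /r/ (between /o/ and /i/: between two vowels) → [ɾ].
Rule 3 applies to /i/ (between /r/ and /n/: before a nasal consonant) → [ĩ].
/n/ — not in any rule's target class → [n].
/w/ (between /n/ and /u/): no rule targets it → [w].
/u/ (between /w/ and /m/): before a nasal consonant, so rule 3 applies → [ũ].
/m/ — not in any rule's target class → [m].
/r/ (between /m/ and /a/) is in the target of rule 2 but the environment (between two vowels) is not met → [r].
/a/ (between /r/ and /m/): before a nasal consonant, so rule 3 applies → [ã].
/m/ (word-final): no rule targets it → [m].

[diʃwoɾĩnwũmrãm]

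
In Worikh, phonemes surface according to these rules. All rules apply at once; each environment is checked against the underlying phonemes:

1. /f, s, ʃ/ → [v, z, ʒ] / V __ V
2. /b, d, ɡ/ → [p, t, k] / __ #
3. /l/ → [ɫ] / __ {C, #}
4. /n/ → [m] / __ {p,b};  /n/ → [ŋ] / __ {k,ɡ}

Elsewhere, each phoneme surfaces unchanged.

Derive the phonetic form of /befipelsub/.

[bevipeɫsup]

/b/ (word-initial): rule 2 targets it, but not word-finally → unchanged [b].
/e/ — not in any rule's target class → [e].
/f/ (between /e/ and /i/): between two vowels, so rule 1 applies → [v].
/i/ — not in any rule's target class → [i].
/p/ (between /i/ and /e/): no rule targets it → [p].
/e/ (between /p/ and /l/) is unaffected → [e].
/l/ — between /e/ and /s/, word-finally or immediately before a consonant — surfaces as [ɫ] (rule 3).
/s/ (between /l/ and /u/) fails the environment for rule 1, so it stays [s].
/u/ (between /s/ and /b/): no rule targets it → [u].
/b/ meets the environment for rule 2 (word-finally) → [p].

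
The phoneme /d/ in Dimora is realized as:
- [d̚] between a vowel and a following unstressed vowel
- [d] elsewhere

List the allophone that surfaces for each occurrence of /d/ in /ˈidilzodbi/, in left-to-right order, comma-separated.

[d̚], [d]

Occurrence 1 (position 2): between a vowel and a following unstressed vowel → [d̚].
Occurrence 2 (position 7): no conditioning environment matches → elsewhere allophone [d].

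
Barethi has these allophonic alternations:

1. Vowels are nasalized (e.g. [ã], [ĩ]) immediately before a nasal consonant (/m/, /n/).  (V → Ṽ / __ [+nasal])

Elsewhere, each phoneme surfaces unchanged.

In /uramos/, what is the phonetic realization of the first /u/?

/u/ (word-initial) is in the target of rule 1 but the environment (before a nasal consonant) is not met → [u].

[u]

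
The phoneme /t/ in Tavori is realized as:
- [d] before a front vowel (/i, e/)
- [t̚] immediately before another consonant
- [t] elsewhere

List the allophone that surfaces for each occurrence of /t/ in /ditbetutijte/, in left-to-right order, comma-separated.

[t̚], [t], [d], [d]

Occurrence 1 (position 3): immediately before another consonant → [t̚].
Occurrence 2 (position 6): no conditioning environment matches → elsewhere allophone [t].
Occurrence 3 (position 8): before a front vowel (/i, e/) → [d].
Occurrence 4 (position 11): before a front vowel (/i, e/) → [d].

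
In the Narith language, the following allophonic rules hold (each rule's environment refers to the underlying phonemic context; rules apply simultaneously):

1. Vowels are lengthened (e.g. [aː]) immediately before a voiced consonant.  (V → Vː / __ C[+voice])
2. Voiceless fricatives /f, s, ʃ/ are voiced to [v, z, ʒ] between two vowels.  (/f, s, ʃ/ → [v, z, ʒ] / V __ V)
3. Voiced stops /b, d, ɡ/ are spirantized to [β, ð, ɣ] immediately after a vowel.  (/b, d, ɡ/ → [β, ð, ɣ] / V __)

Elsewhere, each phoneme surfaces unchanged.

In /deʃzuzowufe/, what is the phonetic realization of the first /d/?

[d]

/d/ (word-initial) fails the environment for rule 3, so it stays [d].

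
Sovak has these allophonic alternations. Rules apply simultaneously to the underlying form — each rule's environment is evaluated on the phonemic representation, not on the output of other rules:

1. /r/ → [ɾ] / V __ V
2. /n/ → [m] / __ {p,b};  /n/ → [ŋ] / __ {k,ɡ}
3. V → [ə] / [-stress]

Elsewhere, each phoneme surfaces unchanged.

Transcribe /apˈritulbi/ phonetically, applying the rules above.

/a/ meets the environment for rule 3 (in an unstressed syllable) → [ə].
/r/ — between /p/ and /i/; rule 1 does not apply here → [r].
/i/ (between /r/ and /t/) fails the environment for rule 3, so it stays [i].
/u/ (between /t/ and /l/) occurs in an unstressed syllable → [ə] by rule 3.
/i/ meets the environment for rule 3 (in an unstressed syllable) → [ə].

[əpˈritəlbə]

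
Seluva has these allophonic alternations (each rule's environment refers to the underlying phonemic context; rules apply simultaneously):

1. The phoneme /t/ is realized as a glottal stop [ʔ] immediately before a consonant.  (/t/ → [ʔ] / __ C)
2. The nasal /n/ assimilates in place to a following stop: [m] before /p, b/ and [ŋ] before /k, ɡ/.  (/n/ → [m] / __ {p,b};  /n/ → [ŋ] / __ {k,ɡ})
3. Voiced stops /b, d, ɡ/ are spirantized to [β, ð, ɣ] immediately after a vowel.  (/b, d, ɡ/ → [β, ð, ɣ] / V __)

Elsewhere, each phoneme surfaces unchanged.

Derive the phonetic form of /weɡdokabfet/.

[weɣdokaβfet]

/ɡ/ meets the environment for rule 3 (immediately after a vowel) → [ɣ].
/d/ — between /ɡ/ and /o/; rule 3 does not apply here → [d].
/b/ — between /a/ and /f/, immediately after a vowel — surfaces as [β] (rule 3).
/t/ (word-final): rule 1 targets it, but not immediately before a consonant → unchanged [t].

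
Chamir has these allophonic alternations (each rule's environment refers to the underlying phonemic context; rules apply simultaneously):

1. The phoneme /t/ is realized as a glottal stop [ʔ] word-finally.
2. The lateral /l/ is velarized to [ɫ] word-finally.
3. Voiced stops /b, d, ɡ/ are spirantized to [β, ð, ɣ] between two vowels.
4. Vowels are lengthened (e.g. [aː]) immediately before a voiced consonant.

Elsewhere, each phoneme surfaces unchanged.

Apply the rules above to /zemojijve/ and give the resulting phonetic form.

/z/ (word-initial) is unaffected → [z].
/e/ — between /z/ and /m/, before a voiced consonant — surfaces as [eː] (rule 4).
/m/ (between /e/ and /o/): no rule targets it → [m].
/o/ (between /m/ and /j/) occurs before a voiced consonant → [oː] by rule 4.
/j/ stays [j].
Rule 4 applies to /i/ (between /j/ and /j/: before a voiced consonant) → [iː].
/j/ stays [j].
/v/ (between /j/ and /e/): no rule targets it → [v].
/e/ — word-final; rule 4 does not apply here → [e].

[zeːmoːjiːjve]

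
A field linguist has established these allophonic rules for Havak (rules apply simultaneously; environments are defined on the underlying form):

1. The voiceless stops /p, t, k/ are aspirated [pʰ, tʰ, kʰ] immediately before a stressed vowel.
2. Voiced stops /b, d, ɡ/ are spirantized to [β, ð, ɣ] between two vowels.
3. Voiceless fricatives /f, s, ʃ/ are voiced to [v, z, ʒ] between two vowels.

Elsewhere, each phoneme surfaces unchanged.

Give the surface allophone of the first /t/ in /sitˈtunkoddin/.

/t/ — between /i/ and /t/; rule 1 does not apply here → [t].

[t]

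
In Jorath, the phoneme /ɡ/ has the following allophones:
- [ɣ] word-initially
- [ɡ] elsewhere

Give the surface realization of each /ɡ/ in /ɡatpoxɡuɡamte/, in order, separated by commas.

[ɣ], [ɡ], [ɡ]

Occurrence 1 (position 1): word-initially → [ɣ].
Occurrence 2 (position 7): no conditioning environment matches → elsewhere allophone [ɡ].
Occurrence 3 (position 9): no conditioning environment matches → elsewhere allophone [ɡ].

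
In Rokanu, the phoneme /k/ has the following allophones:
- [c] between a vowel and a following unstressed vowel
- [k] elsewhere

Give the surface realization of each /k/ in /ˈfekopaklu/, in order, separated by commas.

[c], [k]

Occurrence 1 (position 3): between a vowel and a following unstressed vowel → [c].
Occurrence 2 (position 7): no conditioning environment matches → elsewhere allophone [k].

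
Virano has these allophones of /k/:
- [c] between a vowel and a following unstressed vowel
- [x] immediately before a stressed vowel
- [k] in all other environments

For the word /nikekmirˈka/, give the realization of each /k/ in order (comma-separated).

[c], [k], [x]

Occurrence 1 (position 3): between a vowel and a following unstressed vowel → [c].
Occurrence 2 (position 5): no conditioning environment matches → elsewhere allophone [k].
Occurrence 3 (position 9): immediately before a stressed vowel → [x].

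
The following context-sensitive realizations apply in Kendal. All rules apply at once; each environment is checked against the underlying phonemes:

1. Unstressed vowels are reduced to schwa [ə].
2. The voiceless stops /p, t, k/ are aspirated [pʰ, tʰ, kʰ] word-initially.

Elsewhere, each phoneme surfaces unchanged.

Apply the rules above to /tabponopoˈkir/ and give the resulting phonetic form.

[tʰəbpənəpəˈkir]

/t/ (word-initial): word-initially, so rule 2 applies → [tʰ].
Rule 1 applies to /a/ (between /t/ and /b/: in an unstressed syllable) → [ə].
/b/ (between /a/ and /p/) is unaffected → [b].
/p/ (between /b/ and /o/): rule 2 targets it, but not word-initially → unchanged [p].
/o/ (between /p/ and /n/): in an unstressed syllable, so rule 1 applies → [ə].
/n/ (between /o/ and /o/): no rule targets it → [n].
/o/ — between /n/ and /p/, in an unstressed syllable — surfaces as [ə] (rule 1).
/p/ (between /o/ and /o/) fails the environment for rule 2, so it stays [p].
/o/ (between /p/ and /k/) occurs in an unstressed syllable → [ə] by rule 1.
/k/ — between /o/ and /i/; rule 2 does not apply here → [k].
/i/ — between /k/ and /r/; rule 1 does not apply here → [i].
/r/ (word-final) is unaffected → [r].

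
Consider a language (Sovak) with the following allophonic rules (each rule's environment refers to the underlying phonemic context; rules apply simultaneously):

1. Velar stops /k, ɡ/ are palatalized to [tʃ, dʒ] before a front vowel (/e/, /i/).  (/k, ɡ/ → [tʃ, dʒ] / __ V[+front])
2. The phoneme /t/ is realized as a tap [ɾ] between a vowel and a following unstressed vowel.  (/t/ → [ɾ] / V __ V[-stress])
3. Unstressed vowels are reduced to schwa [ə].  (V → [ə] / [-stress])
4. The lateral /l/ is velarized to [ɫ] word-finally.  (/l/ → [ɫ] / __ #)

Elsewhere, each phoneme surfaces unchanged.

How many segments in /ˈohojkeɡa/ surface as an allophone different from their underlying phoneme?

4

Segments that undergo a rule: /o/ → [ə] (rule 3); /k/ → [tʃ] (rule 1); /e/ → [ə] (rule 3); /a/ → [ə] (rule 3).
All other segments surface unchanged.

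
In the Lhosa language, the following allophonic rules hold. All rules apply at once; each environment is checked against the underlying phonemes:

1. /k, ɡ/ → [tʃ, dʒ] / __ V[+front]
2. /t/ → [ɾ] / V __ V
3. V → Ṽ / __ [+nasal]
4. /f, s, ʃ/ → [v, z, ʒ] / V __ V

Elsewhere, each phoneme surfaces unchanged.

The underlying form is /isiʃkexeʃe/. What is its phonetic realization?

[iziʃtʃexeʒe]

/i/ — word-initial; rule 3 does not apply here → [i].
/s/ (between /i/ and /i/): between two vowels, so rule 4 applies → [z].
/i/ (between /s/ and /ʃ/): rule 3 targets it, but not before a nasal consonant → unchanged [i].
/ʃ/ (between /i/ and /k/) fails the environment for rule 4, so it stays [ʃ].
/k/ — between /ʃ/ and /e/, before a front vowel — surfaces as [tʃ] (rule 1).
/e/ (between /k/ and /x/): rule 3 targets it, but not before a nasal consonant → unchanged [e].
/x/ (between /e/ and /e/): no rule targets it → [x].
/e/ (between /x/ and /ʃ/) is in the target of rule 3 but the environment (before a nasal consonant) is not met → [e].
/ʃ/ (between /e/ and /e/) occurs between two vowels → [ʒ] by rule 4.
/e/ (word-final): rule 3 targets it, but not before a nasal consonant → unchanged [e].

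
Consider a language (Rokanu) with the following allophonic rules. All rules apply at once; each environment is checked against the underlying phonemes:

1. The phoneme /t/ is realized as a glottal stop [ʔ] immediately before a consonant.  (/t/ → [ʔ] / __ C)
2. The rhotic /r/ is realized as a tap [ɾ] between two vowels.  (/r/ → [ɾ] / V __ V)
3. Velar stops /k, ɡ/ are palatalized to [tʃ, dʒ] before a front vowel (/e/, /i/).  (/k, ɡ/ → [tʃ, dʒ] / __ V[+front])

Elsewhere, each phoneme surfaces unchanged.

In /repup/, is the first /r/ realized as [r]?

Yes

/r/ (word-initial) fails the environment for rule 2, so it stays [r].
The actual realization is [r], which matches [r].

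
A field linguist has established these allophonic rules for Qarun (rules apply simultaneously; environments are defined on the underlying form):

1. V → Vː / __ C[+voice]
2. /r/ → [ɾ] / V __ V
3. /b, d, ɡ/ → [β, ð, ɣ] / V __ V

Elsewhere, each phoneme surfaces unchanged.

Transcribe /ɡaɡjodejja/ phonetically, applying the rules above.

/ɡ/ (word-initial): rule 3 targets it, but not between two vowels → unchanged [ɡ].
/a/ (between /ɡ/ and /ɡ/): before a voiced consonant, so rule 1 applies → [aː].
/ɡ/ (between /a/ and /j/) fails the environment for rule 3, so it stays [ɡ].
/j/ — not in any rule's target class → [j].
/o/ meets the environment for rule 1 (before a voiced consonant) → [oː].
/d/ — between /o/ and /e/, between two vowels — surfaces as [ð] (rule 3).
/e/ — between /d/ and /j/, before a voiced consonant — surfaces as [eː] (rule 1).
/j/ stays [j].
/j/ (between /j/ and /a/) is unaffected → [j].
/a/ (word-final) fails the environment for rule 1, so it stays [a].

[ɡaːɡjoːðeːjja]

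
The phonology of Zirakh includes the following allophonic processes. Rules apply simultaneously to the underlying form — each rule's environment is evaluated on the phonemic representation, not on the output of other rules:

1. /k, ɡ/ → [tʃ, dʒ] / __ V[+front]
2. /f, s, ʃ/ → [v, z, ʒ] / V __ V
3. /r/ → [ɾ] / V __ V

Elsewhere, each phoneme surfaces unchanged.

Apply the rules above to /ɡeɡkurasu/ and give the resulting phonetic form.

Rule 1 applies to /ɡ/ (word-initial: before a front vowel) → [dʒ].
/e/ (between /ɡ/ and /ɡ/) is unaffected → [e].
/ɡ/ (between /e/ and /k/) is in the target of rule 1 but the environment (before a front vowel) is not met → [ɡ].
/k/ — between /ɡ/ and /u/; rule 1 does not apply here → [k].
/u/ (between /k/ and /r/): no rule targets it → [u].
/r/ (between /u/ and /a/): between two vowels, so rule 3 applies → [ɾ].
/a/ stays [a].
/s/ meets the environment for rule 2 (between two vowels) → [z].
/u/ — not in any rule's target class → [u].

[dʒeɡkuɾazu]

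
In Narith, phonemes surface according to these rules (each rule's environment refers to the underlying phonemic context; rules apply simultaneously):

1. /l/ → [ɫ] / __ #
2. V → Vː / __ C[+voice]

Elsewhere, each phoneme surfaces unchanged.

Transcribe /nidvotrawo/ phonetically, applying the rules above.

[niːdvotraːwo]

/i/ (between /n/ and /d/) occurs before a voiced consonant → [iː] by rule 2.
/o/ — between /v/ and /t/; rule 2 does not apply here → [o].
/a/ (between /r/ and /w/): before a voiced consonant, so rule 2 applies → [aː].
/o/ (word-final) is in the target of rule 2 but the environment (before a voiced consonant) is not met → [o].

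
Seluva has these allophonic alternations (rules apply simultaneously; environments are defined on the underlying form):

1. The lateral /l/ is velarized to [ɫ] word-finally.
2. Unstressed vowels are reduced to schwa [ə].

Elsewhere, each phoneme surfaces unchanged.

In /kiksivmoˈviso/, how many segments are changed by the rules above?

Segments that undergo a rule: /i/ → [ə] (rule 2); /i/ → [ə] (rule 2); /o/ → [ə] (rule 2); /o/ → [ə] (rule 2).
All other segments surface unchanged.

4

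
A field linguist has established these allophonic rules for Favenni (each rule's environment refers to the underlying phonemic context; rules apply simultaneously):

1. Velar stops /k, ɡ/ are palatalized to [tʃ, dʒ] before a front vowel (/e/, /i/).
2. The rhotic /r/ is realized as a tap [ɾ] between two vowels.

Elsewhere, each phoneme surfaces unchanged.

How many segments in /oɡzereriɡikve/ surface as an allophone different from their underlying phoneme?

Segments that undergo a rule: /r/ → [ɾ] (rule 2); /r/ → [ɾ] (rule 2); /ɡ/ → [dʒ] (rule 1).
All other segments surface unchanged.

3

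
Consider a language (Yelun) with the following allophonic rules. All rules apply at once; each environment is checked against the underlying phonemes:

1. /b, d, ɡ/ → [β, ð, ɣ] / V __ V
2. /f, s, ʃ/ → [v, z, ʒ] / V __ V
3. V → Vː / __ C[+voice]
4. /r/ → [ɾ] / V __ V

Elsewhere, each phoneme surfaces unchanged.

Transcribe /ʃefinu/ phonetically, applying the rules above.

[ʃeviːnu]

/ʃ/ (word-initial): rule 2 targets it, but not between two vowels → unchanged [ʃ].
/e/ — between /ʃ/ and /f/; rule 3 does not apply here → [e].
/f/ (between /e/ and /i/): between two vowels, so rule 2 applies → [v].
/i/ meets the environment for rule 3 (before a voiced consonant) → [iː].
/n/ — not in any rule's target class → [n].
/u/ (word-final) fails the environment for rule 3, so it stays [u].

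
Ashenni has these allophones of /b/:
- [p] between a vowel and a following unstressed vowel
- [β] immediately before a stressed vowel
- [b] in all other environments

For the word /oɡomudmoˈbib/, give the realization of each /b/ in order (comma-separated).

[β], [b]

Occurrence 1 (position 9): immediately before a stressed vowel → [β].
Occurrence 2 (position 11): no conditioning environment matches → elsewhere allophone [b].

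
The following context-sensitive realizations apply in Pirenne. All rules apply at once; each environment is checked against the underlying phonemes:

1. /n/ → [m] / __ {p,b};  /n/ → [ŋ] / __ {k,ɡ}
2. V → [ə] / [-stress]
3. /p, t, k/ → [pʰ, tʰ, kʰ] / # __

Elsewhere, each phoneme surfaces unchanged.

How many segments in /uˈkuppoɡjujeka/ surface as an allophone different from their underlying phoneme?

Segments that undergo a rule: /u/ → [ə] (rule 2); /o/ → [ə] (rule 2); /u/ → [ə] (rule 2); /e/ → [ə] (rule 2); /a/ → [ə] (rule 2).
All other segments surface unchanged.

5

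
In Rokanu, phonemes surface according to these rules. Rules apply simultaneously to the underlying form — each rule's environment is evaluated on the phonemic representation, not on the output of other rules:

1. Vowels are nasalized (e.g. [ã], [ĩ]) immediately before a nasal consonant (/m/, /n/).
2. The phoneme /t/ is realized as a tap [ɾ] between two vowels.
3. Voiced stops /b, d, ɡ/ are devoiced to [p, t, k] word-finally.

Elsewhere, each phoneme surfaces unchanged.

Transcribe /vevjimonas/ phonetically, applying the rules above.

/e/ — between /v/ and /v/; rule 1 does not apply here → [e].
/i/ (between /j/ and /m/): before a nasal consonant, so rule 1 applies → [ĩ].
/o/ (between /m/ and /n/): before a nasal consonant, so rule 1 applies → [õ].
/a/ (between /n/ and /s/): rule 1 targets it, but not before a nasal consonant → unchanged [a].

[vevjĩmõnas]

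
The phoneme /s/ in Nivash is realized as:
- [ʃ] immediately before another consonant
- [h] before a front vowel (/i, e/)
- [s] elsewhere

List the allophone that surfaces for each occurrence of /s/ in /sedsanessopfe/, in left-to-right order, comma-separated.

Occurrence 1 (position 1): before a front vowel (/i, e/) → [h].
Occurrence 2 (position 4): no conditioning environment matches → elsewhere allophone [s].
Occurrence 3 (position 8): immediately before another consonant → [ʃ].
Occurrence 4 (position 9): no conditioning environment matches → elsewhere allophone [s].

[h], [s], [ʃ], [s]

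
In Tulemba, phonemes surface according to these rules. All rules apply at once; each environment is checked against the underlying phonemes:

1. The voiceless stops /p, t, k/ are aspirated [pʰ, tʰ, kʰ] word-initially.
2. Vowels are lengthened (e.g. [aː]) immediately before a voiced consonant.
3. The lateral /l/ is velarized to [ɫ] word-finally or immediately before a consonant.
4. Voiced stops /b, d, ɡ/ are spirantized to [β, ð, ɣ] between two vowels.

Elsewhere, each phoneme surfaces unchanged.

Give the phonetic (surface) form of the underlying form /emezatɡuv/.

/e/ meets the environment for rule 2 (before a voiced consonant) → [eː].
Rule 2 applies to /e/ (between /m/ and /z/: before a voiced consonant) → [eː].
/a/ (between /z/ and /t/): rule 2 targets it, but not before a voiced consonant → unchanged [a].
/t/ (between /a/ and /ɡ/): rule 1 targets it, but not word-initially → unchanged [t].
/ɡ/ (between /t/ and /u/): rule 4 targets it, but not between two vowels → unchanged [ɡ].
/u/ — between /ɡ/ and /v/, before a voiced consonant — surfaces as [uː] (rule 2).

[eːmeːzatɡuːv]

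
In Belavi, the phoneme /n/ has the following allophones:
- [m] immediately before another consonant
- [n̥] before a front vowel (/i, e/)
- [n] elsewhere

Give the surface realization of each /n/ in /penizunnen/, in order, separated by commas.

[n̥], [m], [n̥], [n]

Occurrence 1 (position 3): before a front vowel (/i, e/) → [n̥].
Occurrence 2 (position 7): immediately before another consonant → [m].
Occurrence 3 (position 8): before a front vowel (/i, e/) → [n̥].
Occurrence 4 (position 10): no conditioning environment matches → elsewhere allophone [n].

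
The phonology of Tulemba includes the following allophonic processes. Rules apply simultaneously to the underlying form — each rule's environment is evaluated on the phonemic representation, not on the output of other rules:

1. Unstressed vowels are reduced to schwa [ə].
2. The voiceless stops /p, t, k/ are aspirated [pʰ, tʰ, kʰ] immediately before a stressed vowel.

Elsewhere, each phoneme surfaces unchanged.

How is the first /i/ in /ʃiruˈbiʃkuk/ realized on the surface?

[ə]

Rule 1 applies to /i/ (between /ʃ/ and /r/: in an unstressed syllable) → [ə].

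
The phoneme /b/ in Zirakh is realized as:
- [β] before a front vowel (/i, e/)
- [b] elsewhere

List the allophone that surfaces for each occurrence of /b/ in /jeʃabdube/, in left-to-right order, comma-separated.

Occurrence 1 (position 5): no conditioning environment matches → elsewhere allophone [b].
Occurrence 2 (position 8): before a front vowel (/i, e/) → [β].

[b], [β]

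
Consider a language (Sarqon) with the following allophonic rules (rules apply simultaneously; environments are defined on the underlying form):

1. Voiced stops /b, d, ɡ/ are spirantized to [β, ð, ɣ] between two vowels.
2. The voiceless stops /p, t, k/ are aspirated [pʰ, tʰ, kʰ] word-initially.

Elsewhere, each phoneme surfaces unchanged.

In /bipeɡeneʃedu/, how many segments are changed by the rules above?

Segments that undergo a rule: /ɡ/ → [ɣ] (rule 1); /d/ → [ð] (rule 1).
All other segments surface unchanged.

2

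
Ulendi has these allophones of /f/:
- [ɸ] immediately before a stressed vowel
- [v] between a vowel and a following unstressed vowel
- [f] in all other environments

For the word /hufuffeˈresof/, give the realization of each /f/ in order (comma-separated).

[v], [f], [f], [f]

Occurrence 1 (position 3): between a vowel and a following unstressed vowel → [v].
Occurrence 2 (position 5): no conditioning environment matches → elsewhere allophone [f].
Occurrence 3 (position 6): no conditioning environment matches → elsewhere allophone [f].
Occurrence 4 (position 12): no conditioning environment matches → elsewhere allophone [f].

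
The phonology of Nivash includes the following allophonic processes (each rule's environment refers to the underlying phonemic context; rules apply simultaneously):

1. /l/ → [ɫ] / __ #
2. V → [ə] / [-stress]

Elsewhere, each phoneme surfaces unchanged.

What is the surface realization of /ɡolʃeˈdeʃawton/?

[ɡəlʃəˈdeʃəwtən]

/ɡ/ — not in any rule's target class → [ɡ].
/o/ (between /ɡ/ and /l/): in an unstressed syllable, so rule 2 applies → [ə].
/l/ (between /o/ and /ʃ/) is in the target of rule 1 but the environment (word-finally) is not met → [l].
/ʃ/ — not in any rule's target class → [ʃ].
/e/ (between /ʃ/ and /d/): in an unstressed syllable, so rule 2 applies → [ə].
/d/ stays [d].
/e/ — between /d/ and /ʃ/; rule 2 does not apply here → [e].
/ʃ/ (between /e/ and /a/) is unaffected → [ʃ].
/a/ (between /ʃ/ and /w/) occurs in an unstressed syllable → [ə] by rule 2.
/w/ (between /a/ and /t/) is unaffected → [w].
/t/ (between /w/ and /o/): no rule targets it → [t].
/o/ (between /t/ and /n/) occurs in an unstressed syllable → [ə] by rule 2.
/n/ stays [n].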